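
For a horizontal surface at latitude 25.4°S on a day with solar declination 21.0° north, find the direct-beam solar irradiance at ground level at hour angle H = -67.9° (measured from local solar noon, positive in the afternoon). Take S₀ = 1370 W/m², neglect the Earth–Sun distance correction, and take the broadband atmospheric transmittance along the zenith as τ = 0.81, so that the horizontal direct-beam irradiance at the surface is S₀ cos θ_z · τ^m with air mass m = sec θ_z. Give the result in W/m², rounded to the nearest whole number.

cos θ_z = sin(-25.4°) sin(21.0°) + cos(-25.4°) cos(21.0°) cos(-67.90°) = -0.1537 + 0.3173 = 0.1636.
Air mass m = 1/cos θ_z = 1/0.1636 = 6.112; τ^m = 0.81^6.112 = 0.2758.
Surface direct beam = 1370 × 0.1636 × 0.2758 = 61.82 W/m².

62 W/m²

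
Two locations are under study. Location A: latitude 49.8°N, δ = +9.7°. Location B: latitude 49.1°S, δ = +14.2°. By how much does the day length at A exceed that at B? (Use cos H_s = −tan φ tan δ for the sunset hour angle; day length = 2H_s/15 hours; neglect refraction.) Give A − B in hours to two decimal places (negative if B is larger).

+3.82 h

A: H_s = arccos(−tan 49.8° · tan 9.7°) = 101.67°, so 2H_s/15 = 13.5560 h.
B: H_s = arccos(−tan -49.1° · tan 14.2°) = 73.02°, so 2H_s/15 = 9.7360 h.
A − B = 13.5560 − 9.7360 = 3.8200 h.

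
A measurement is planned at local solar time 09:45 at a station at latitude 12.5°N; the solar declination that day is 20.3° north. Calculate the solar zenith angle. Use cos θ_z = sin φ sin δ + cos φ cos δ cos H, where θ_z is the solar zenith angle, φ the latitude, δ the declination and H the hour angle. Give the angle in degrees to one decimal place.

33.2°

Hour angle H = 15° × (9.75 − 12) = -33.75°.
With φ = 12.5°, δ = 20.3°, H = -33.75°: sin φ sin δ = 0.0751, cos φ cos δ cos H = 0.7613, so cos θ_z = 0.8364.
θ_z = arccos(0.8364) = 33.24°.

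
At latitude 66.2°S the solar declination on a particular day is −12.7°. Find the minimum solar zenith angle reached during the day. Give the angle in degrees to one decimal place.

53.5°

At local solar noon the hour angle is zero, so the zenith angle is |φ − δ| = |-66.2° − (-12.7°)| = 53.5°.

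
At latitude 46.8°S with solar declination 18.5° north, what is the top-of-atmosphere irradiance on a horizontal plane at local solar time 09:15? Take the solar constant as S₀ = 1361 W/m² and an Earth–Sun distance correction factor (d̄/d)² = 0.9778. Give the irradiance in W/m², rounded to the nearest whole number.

Hour angle H = 15° × (9.25 − 12) = -41.25°.
With φ = -46.8°, δ = 18.5°, H = -41.25°: sin φ sin δ = -0.2313, cos φ cos δ cos H = 0.4881, so cos θ_z = 0.2568.
Top-of-atmosphere irradiance = S₀ (d̄/d)² cos θ_z = 1361 × 0.9778 × 0.2568 = 341.75 W/m².

342 W/m²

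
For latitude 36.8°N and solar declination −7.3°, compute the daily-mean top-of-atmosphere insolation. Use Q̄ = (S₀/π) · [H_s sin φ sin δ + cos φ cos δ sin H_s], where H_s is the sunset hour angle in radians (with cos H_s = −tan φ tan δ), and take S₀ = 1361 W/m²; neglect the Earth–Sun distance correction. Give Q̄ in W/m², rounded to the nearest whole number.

−tan φ tan δ = −(0.7481)(-0.1281) = 0.0958; H_s = arccos(0.0958) = 84.50°. In radians, H_s = 1.4748.
H_s sin φ sin δ = 1.4748 × 0.5990 × -0.1271 = -0.1123.
cos φ cos δ sin H_s = 0.8007 × 0.9919 × 0.9954 = 0.7906.
Q̄ = (1361/π) × (-0.1123 + 0.7906) = 433.22 × 0.6783 = 293.85 W/m².

294 W/m²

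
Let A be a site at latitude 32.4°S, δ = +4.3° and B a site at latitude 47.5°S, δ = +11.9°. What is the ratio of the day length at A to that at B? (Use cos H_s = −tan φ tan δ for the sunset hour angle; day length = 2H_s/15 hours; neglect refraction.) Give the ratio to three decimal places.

1.138

A: H_s = arccos(−tan -32.4° · tan 4.3°) = 87.26°, so 2H_s/15 = 11.6347 h.
B: H_s = arccos(−tan -47.5° · tan 11.9°) = 76.70°, so 2H_s/15 = 10.2267 h.
Ratio A/B = 11.6347 / 10.2267 = 1.1377.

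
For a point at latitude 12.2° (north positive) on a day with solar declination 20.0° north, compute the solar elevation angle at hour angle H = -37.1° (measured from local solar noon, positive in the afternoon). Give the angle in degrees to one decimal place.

53.6°

With φ = 12.2°, δ = 20.0°, H = -37.10°: sin φ sin δ = 0.0723, cos φ cos δ cos H = 0.7326, so cos θ_z = 0.8049.
θ_z = arccos(0.8049) = 36.40°, so the elevation is 90° − 36.40° = 53.60°.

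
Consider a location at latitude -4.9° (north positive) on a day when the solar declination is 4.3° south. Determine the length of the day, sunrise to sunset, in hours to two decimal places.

−tan φ tan δ = −(-0.0857)(-0.0752) = -0.0064; H_s = arccos(-0.0064) = 90.37°.
Day length = 2 H_s / 15° h⁻¹ = 180.74° / 15 = 12.049 h.

12.05 hours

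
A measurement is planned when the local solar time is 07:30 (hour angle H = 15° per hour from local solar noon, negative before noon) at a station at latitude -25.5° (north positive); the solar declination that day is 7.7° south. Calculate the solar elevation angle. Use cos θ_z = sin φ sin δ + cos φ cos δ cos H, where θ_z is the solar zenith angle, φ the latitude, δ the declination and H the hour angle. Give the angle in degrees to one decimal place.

Hour angle H = 15° × (7.5 − 12) = -67.50°.
With φ = -25.5°, δ = -7.7°, H = -67.50°: sin φ sin δ = 0.0577, cos φ cos δ cos H = 0.3423, so cos θ_z = 0.4000.
θ_z = arccos(0.4000) = 66.42°, so the elevation is 90° − 66.42° = 23.58°.

23.6°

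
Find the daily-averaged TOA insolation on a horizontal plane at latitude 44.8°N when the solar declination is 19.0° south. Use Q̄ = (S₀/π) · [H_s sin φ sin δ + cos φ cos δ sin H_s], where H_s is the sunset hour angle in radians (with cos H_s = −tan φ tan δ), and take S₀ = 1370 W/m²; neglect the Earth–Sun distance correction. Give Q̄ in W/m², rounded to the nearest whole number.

153 W/m²

−tan φ tan δ = −(0.9930)(-0.3443) = 0.3419; H_s = arccos(0.3419) = 70.01°. In radians, H_s = 1.2219.
H_s sin φ sin δ = 1.2219 × 0.7046 × -0.3256 = -0.2803.
cos φ cos δ sin H_s = 0.7096 × 0.9455 × 0.9398 = 0.6305.
Q̄ = (1370/π) × (-0.2803 + 0.6305) = 436.08 × 0.3502 = 152.72 W/m².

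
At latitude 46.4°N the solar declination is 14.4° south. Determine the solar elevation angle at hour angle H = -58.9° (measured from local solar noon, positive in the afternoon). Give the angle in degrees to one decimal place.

9.5°

cos θ_z = sin φ sin δ + cos φ cos δ cos H = (0.7242)(-0.2487) + (0.6896)(0.9686)(0.5165) = 0.1649.
θ_z = arccos(0.1649) = 80.51°, so the elevation is 90° − 80.51° = 9.49°.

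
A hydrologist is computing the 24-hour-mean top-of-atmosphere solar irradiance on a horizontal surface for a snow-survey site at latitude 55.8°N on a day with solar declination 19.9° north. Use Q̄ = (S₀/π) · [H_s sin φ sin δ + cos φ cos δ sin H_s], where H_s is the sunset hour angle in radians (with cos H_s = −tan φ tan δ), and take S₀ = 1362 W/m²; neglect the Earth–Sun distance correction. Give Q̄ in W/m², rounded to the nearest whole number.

The sunset hour angle satisfies cos H_s = −tan φ tan δ = -0.5327, giving H_s = 122.19°. In radians, H_s = 2.1326.
H_s sin φ sin δ = 2.1326 × 0.8271 × 0.3404 = 0.6004.
cos φ cos δ sin H_s = 0.5621 × 0.9403 × 0.8463 = 0.4473.
Q̄ = (1362/π) × (0.6004 + 0.4473) = 433.54 × 1.0477 = 454.22 W/m².

454 W/m²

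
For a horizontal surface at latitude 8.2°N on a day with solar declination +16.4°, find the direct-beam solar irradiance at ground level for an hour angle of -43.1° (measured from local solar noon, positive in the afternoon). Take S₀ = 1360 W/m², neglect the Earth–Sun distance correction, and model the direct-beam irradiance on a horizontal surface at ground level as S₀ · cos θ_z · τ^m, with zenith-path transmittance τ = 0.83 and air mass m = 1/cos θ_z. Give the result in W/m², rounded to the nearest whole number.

cos θ_z = sin(8.2°) sin(16.4°) + cos(8.2°) cos(16.4°) cos(-43.10°) = 0.0403 + 0.6933 = 0.7336.
Air mass m = 1/cos θ_z = 1/0.7336 = 1.363; τ^m = 0.83^1.363 = 0.7757.
Surface direct beam = 1360 × 0.7336 × 0.7757 = 773.91 W/m².

774 W/m²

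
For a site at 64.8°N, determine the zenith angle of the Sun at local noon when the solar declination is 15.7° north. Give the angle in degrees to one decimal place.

At local solar noon the hour angle is zero, so the zenith angle is |φ − δ| = |64.8° − (15.7°)| = 49.1°.

49.1°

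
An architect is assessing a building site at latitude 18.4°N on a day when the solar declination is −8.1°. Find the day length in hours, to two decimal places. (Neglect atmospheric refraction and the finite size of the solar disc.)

The sunset hour angle satisfies cos H_s = −tan φ tan δ = 0.0473, giving H_s = 87.29°.
Day length = 2 H_s / 15° h⁻¹ = 174.58° / 15 = 11.639 h.

11.64 hours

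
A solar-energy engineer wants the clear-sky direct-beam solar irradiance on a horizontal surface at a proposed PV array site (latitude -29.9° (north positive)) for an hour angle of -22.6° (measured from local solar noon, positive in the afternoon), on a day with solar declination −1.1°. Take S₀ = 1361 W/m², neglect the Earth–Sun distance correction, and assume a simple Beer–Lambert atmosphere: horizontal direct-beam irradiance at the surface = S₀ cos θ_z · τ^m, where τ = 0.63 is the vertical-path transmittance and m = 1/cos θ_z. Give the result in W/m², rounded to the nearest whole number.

With φ = -29.9°, δ = -1.1°, H = -22.60°: sin φ sin δ = 0.0096, cos φ cos δ cos H = 0.8002, so cos θ_z = 0.8098.
Air mass m = 1/cos θ_z = 1/0.8098 = 1.235; τ^m = 0.63^1.235 = 0.5652.
Surface direct beam = 1361 × 0.8098 × 0.5652 = 622.93 W/m².

623 W/m²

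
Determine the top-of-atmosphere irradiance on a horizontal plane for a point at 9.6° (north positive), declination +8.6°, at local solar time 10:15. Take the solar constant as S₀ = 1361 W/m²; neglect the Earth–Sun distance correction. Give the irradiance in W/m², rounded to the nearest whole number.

1224 W/m²

Hour angle H = 15° × (10.25 − 12) = -26.25°.
cos θ_z = sin(9.6°) sin(8.6°) + cos(9.6°) cos(8.6°) cos(-26.25°) = 0.0249 + 0.8744 = 0.8993.
Top-of-atmosphere irradiance = S₀ cos θ_z = 1361 × 0.8993 = 1223.95 W/m².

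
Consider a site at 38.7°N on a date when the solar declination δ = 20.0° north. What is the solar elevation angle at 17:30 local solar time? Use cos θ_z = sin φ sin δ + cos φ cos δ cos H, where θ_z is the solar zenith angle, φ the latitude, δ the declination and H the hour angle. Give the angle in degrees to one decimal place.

Hour angle H = 15° × (17.5 − 12) = 82.50°.
With φ = 38.7°, δ = 20.0°, H = 82.50°: sin φ sin δ = 0.2138, cos φ cos δ cos H = 0.0957, so cos θ_z = 0.3095.
θ_z = arccos(0.3095) = 71.97°, so the elevation is 90° − 71.97° = 18.03°.

18.0°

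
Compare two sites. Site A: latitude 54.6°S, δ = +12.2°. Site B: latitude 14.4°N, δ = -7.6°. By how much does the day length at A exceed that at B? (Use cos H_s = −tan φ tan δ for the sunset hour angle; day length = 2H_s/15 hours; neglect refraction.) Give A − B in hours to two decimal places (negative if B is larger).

A: H_s = arccos(−tan -54.6° · tan 12.2°) = 72.29°, so 2H_s/15 = 9.6387 h.
B: H_s = arccos(−tan 14.4° · tan -7.6°) = 88.04°, so 2H_s/15 = 11.7387 h.
A − B = 9.6387 − 11.7387 = -2.1000 h.

-2.10 h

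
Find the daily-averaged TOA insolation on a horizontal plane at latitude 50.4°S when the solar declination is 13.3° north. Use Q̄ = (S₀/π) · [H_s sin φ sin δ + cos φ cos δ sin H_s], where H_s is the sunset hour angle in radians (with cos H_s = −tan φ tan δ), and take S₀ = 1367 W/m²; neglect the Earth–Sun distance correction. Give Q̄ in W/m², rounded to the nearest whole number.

The sunset hour angle satisfies cos H_s = −tan φ tan δ = 0.2857, giving H_s = 73.40°. In radians, H_s = 1.2811.
H_s sin φ sin δ = 1.2811 × -0.7705 × 0.2300 = -0.2270.
cos φ cos δ sin H_s = 0.6374 × 0.9732 × 0.9583 = 0.5945.
Q̄ = (1367/π) × (-0.2270 + 0.5945) = 435.13 × 0.3675 = 159.91 W/m².

160 W/m²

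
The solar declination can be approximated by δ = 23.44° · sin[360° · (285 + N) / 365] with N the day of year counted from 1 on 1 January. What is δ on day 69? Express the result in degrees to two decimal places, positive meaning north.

360 × (285 + 69) / 365 = 349.151°; sin(349.151°) = -0.1882.
δ = 23.44 × -0.1882 = -4.411° ≈ -4.41°.

-4.41°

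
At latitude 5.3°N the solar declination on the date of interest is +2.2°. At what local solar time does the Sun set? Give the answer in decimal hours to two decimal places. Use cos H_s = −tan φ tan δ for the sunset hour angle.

18.01 h

The sunset hour angle satisfies cos H_s = −tan φ tan δ = -0.0036, giving H_s = 90.21°.
Sunset is at 12 + H_s/15 = 12 + 6.014 = 18.014 h local solar time.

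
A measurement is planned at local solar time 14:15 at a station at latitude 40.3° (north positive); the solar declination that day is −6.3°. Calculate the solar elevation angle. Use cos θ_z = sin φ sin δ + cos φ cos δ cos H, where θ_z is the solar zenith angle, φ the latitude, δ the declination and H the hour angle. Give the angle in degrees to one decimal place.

34.0°

Hour angle H = 15° × (14.25 − 12) = 33.75°.
cos θ_z = sin(40.3°) sin(-6.3°) + cos(40.3°) cos(-6.3°) cos(33.75°) = -0.0710 + 0.6303 = 0.5593.
θ_z = arccos(0.5593) = 55.99°, so the elevation is 90° − 55.99° = 34.01°.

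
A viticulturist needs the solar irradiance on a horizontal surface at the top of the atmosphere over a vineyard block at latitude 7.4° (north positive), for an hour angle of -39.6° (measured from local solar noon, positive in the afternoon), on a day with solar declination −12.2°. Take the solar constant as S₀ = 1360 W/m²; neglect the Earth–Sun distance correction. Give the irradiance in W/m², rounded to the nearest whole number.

With φ = 7.4°, δ = -12.2°, H = -39.60°: sin φ sin δ = -0.0272, cos φ cos δ cos H = 0.7468, so cos θ_z = 0.7196.
Top-of-atmosphere irradiance = S₀ cos θ_z = 1360 × 0.7196 = 978.66 W/m².

979 W/m²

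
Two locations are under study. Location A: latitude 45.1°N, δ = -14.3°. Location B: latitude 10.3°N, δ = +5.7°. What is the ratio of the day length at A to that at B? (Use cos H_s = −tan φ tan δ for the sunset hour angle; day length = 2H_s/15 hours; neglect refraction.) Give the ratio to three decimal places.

A: H_s = arccos(−tan 45.1° · tan -14.3°) = 75.18°, so 2H_s/15 = 10.0240 h.
B: H_s = arccos(−tan 10.3° · tan 5.7°) = 91.04°, so 2H_s/15 = 12.1387 h.
Ratio A/B = 10.0240 / 12.1387 = 0.8258.

0.826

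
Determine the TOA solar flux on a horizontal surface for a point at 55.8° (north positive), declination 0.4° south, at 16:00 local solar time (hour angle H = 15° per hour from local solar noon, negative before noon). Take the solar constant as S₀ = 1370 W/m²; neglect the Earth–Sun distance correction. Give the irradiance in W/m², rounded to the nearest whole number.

Hour angle H = 15° × (16 − 12) = 60.00°.
cos θ_z = sin φ sin δ + cos φ cos δ cos H = (0.8271)(-0.0070) + (0.5621)(1.0000)(0.5000) = 0.2753.
Top-of-atmosphere irradiance = S₀ cos θ_z = 1370 × 0.2753 = 377.16 W/m².

377 W/m²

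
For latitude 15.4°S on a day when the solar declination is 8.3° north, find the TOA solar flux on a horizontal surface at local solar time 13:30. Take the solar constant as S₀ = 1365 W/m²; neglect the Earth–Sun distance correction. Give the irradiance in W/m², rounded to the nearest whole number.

1151 W/m²

Hour angle H = 15° × (13.5 − 12) = 22.50°.
cos θ_z = sin φ sin δ + cos φ cos δ cos H = (-0.2656)(0.1444) + (0.9641)(0.9895)(0.9239) = 0.8430.
Top-of-atmosphere irradiance = S₀ cos θ_z = 1365 × 0.8430 = 1150.69 W/m².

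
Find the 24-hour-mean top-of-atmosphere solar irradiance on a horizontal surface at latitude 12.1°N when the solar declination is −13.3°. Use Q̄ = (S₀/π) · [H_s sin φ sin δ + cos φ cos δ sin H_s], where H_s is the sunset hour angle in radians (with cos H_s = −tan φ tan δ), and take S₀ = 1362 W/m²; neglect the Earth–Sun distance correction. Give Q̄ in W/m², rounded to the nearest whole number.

−tan φ tan δ = −(0.2144)(-0.2364) = 0.0507; H_s = arccos(0.0507) = 87.09°. In radians, H_s = 1.5200.
H_s sin φ sin δ = 1.5200 × 0.2096 × -0.2300 = -0.0733.
cos φ cos δ sin H_s = 0.9778 × 0.9732 × 0.9987 = 0.9504.
Q̄ = (1362/π) × (-0.0733 + 0.9504) = 433.54 × 0.8771 = 380.26 W/m².

380 W/m²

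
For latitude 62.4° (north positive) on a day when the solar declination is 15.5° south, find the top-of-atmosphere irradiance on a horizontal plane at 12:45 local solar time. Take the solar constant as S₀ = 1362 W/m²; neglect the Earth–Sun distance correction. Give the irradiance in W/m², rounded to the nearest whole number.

Hour angle H = 15° × (12.75 − 12) = 11.25°.
cos θ_z = sin(62.4°) sin(-15.5°) + cos(62.4°) cos(-15.5°) cos(11.25°) = -0.2368 + 0.4379 = 0.2011.
Top-of-atmosphere irradiance = S₀ cos θ_z = 1362 × 0.2011 = 273.90 W/m².

274 W/m²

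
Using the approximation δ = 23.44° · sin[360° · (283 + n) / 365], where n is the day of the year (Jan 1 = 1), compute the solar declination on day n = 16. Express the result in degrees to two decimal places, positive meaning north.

360 × (283 + 16) / 365 = 294.904°; sin(294.904°) = -0.9070.
δ = 23.44 × -0.9070 = -21.260° ≈ -21.26°.

-21.26°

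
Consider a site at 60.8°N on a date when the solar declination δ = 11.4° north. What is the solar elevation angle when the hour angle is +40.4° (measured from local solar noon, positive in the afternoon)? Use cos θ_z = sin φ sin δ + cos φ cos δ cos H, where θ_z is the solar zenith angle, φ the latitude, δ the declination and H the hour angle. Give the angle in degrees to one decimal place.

32.5°

With φ = 60.8°, δ = 11.4°, H = 40.40°: sin φ sin δ = 0.1725, cos φ cos δ cos H = 0.3642, so cos θ_z = 0.5367.
θ_z = arccos(0.5367) = 57.54°, so the elevation is 90° − 57.54° = 32.46°.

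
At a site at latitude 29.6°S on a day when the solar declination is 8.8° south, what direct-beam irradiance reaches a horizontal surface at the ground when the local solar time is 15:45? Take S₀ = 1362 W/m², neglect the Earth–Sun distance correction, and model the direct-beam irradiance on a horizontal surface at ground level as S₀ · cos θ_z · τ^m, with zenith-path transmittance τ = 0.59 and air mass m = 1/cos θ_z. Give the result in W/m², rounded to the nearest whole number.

Hour angle H = 15° × (15.75 − 12) = 56.25°.
cos θ_z = sin(-29.6°) sin(-8.8°) + cos(-29.6°) cos(-8.8°) cos(56.25°) = 0.0756 + 0.4774 = 0.5530.
Air mass m = 1/cos θ_z = 1/0.5530 = 1.808; τ^m = 0.59^1.808 = 0.3852.
Surface direct beam = 1362 × 0.5530 × 0.3852 = 290.13 W/m².

290 W/m²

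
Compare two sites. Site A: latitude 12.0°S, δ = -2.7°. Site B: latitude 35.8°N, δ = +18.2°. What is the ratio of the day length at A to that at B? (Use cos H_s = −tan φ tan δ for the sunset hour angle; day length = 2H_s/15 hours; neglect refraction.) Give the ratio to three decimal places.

0.873

A: H_s = arccos(−tan -12.0° · tan -2.7°) = 90.57°, so 2H_s/15 = 12.0760 h.
B: H_s = arccos(−tan 35.8° · tan 18.2°) = 103.72°, so 2H_s/15 = 13.8293 h.
Ratio A/B = 12.0760 / 13.8293 = 0.8732.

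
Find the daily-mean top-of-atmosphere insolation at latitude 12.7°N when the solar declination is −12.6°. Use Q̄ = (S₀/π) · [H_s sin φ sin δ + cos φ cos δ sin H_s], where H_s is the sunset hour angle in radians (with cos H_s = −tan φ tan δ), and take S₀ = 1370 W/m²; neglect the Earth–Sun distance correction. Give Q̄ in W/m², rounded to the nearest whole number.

The sunset hour angle satisfies cos H_s = −tan φ tan δ = 0.0504, giving H_s = 87.11°. In radians, H_s = 1.5204.
H_s sin φ sin δ = 1.5204 × 0.2198 × -0.2181 = -0.0729.
cos φ cos δ sin H_s = 0.9755 × 0.9759 × 0.9987 = 0.9508.
Q̄ = (1370/π) × (-0.0729 + 0.9508) = 436.08 × 0.8779 = 382.83 W/m².

383 W/m²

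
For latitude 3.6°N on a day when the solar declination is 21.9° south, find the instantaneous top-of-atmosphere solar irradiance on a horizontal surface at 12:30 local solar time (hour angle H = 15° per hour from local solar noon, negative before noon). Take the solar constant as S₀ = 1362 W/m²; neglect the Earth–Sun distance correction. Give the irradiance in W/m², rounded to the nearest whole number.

Hour angle H = 15° × (12.5 − 12) = 7.50°.
With φ = 3.6°, δ = -21.9°, H = 7.50°: sin φ sin δ = -0.0234, cos φ cos δ cos H = 0.9181, so cos θ_z = 0.8947.
Top-of-atmosphere irradiance = S₀ cos θ_z = 1362 × 0.8947 = 1218.58 W/m².

1219 W/m²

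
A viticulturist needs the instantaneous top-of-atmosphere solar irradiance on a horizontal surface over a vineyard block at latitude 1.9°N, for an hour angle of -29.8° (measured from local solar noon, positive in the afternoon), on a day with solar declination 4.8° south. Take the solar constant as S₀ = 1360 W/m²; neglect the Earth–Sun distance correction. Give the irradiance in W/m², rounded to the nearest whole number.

1172 W/m²

cos θ_z = sin φ sin δ + cos φ cos δ cos H = (0.0332)(-0.0837) + (0.9995)(0.9965)(0.8678) = 0.8616.
Top-of-atmosphere irradiance = S₀ cos θ_z = 1360 × 0.8616 = 1171.78 W/m².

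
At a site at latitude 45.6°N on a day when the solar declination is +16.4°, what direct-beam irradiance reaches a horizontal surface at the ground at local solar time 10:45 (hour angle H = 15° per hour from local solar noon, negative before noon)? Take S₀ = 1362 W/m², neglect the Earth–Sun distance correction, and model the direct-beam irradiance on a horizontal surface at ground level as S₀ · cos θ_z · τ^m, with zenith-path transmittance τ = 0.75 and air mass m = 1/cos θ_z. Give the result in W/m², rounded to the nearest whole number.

809 W/m²

Hour angle H = 15° × (10.75 − 12) = -18.75°.
cos θ_z = sin(45.6°) sin(16.4°) + cos(45.6°) cos(16.4°) cos(-18.75°) = 0.2017 + 0.6356 = 0.8373.
Air mass m = 1/cos θ_z = 1/0.8373 = 1.194; τ^m = 0.75^1.194 = 0.7093.
Surface direct beam = 1362 × 0.8373 × 0.7093 = 808.89 W/m².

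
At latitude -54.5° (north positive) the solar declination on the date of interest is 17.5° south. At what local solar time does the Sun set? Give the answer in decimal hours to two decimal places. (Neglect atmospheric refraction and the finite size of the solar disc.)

The sunset hour angle satisfies cos H_s = −tan φ tan δ = -0.4420, giving H_s = 116.23°.
Sunset is at 12 + H_s/15 = 12 + 7.749 = 19.749 h local solar time.

19.75 h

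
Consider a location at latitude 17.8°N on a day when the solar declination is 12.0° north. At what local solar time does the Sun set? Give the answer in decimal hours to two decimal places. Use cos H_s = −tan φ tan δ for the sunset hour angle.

cos H_s = −tan(17.8°) · tan(12.0°) = -0.0682, so H_s = arccos(-0.0682) = 93.91°.
Sunset is at 12 + H_s/15 = 12 + 6.261 = 18.261 h local solar time.

18.26 h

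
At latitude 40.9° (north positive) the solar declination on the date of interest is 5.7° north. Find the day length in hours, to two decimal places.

12.66 hours

The sunset hour angle satisfies cos H_s = −tan φ tan δ = -0.0865, giving H_s = 94.96°.
Day length = 2 H_s / 15° h⁻¹ = 189.92° / 15 = 12.661 h.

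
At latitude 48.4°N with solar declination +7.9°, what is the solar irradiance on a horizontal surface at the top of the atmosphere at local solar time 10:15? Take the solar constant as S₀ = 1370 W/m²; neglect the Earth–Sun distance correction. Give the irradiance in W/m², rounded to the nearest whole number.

949 W/m²

Hour angle H = 15° × (10.25 − 12) = -26.25°.
cos θ_z = sin(48.4°) sin(7.9°) + cos(48.4°) cos(7.9°) cos(-26.25°) = 0.1028 + 0.5898 = 0.6926.
Top-of-atmosphere irradiance = S₀ cos θ_z = 1370 × 0.6926 = 948.86 W/m².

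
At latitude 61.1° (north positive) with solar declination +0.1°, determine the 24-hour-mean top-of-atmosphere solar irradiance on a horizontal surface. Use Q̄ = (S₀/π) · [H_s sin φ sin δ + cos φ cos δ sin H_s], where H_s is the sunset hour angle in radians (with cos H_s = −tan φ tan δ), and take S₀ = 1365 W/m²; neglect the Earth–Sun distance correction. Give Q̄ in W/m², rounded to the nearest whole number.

The sunset hour angle satisfies cos H_s = −tan φ tan δ = -0.0032, giving H_s = 90.18°. In radians, H_s = 1.5739.
H_s sin φ sin δ = 1.5739 × 0.8755 × 0.0017 = 0.0023.
cos φ cos δ sin H_s = 0.4833 × 1.0000 × 1.0000 = 0.4833.
Q̄ = (1365/π) × (0.0023 + 0.4833) = 434.49 × 0.4856 = 210.99 W/m².

211 W/m²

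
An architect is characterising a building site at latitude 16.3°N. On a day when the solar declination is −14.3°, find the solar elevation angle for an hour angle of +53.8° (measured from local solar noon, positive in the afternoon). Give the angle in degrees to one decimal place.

28.7°

With φ = 16.3°, δ = -14.3°, H = 53.80°: sin φ sin δ = -0.0693, cos φ cos δ cos H = 0.5493, so cos θ_z = 0.4800.
θ_z = arccos(0.4800) = 61.31°, so the elevation is 90° − 61.31° = 28.69°.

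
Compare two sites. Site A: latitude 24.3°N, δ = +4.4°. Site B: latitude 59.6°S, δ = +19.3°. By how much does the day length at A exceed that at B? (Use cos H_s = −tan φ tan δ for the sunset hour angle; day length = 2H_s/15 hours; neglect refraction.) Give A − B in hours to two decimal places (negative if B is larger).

A: H_s = arccos(−tan 24.3° · tan 4.4°) = 91.99°, so 2H_s/15 = 12.2653 h.
B: H_s = arccos(−tan -59.6° · tan 19.3°) = 53.35°, so 2H_s/15 = 7.1133 h.
A − B = 12.2653 − 7.1133 = 5.1520 h.

+5.15 h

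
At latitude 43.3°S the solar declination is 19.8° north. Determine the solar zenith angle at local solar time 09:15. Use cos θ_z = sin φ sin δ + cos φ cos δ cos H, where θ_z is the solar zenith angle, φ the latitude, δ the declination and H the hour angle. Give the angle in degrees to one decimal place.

73.6°

Hour angle H = 15° × (9.25 − 12) = -41.25°.
With φ = -43.3°, δ = 19.8°, H = -41.25°: sin φ sin δ = -0.2323, cos φ cos δ cos H = 0.5148, so cos θ_z = 0.2825.
θ_z = arccos(0.2825) = 73.59°.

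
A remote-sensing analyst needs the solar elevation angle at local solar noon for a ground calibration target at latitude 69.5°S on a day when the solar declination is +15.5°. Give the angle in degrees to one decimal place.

At local solar noon the hour angle is zero, so the elevation is 90° − |φ − δ| = 90° − |-69.5° − (15.5°)| = 90° − 85.0° = 5.0°.

5.0°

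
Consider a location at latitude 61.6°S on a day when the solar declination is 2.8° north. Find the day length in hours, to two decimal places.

11.31 hours

cos H_s = −tan(-61.6°) · tan(2.8°) = 0.0905, so H_s = arccos(0.0905) = 84.81°.
Day length = 2 H_s / 15° h⁻¹ = 169.62° / 15 = 11.308 h.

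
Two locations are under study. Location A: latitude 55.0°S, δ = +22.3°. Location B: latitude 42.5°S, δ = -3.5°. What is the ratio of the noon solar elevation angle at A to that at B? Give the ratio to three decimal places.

0.249

A: 90° − |-55.0 − (22.3)| = 12.70°.
B: 90° − |-42.5 − (-3.5)| = 51.00°.
Ratio A/B = 12.7000 / 51.0000 = 0.2490.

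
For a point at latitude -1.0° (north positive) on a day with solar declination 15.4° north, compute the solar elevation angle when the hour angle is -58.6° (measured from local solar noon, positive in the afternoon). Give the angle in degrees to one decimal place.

29.8°

cos θ_z = sin(-1.0°) sin(15.4°) + cos(-1.0°) cos(15.4°) cos(-58.60°) = -0.0046 + 0.5022 = 0.4976.
θ_z = arccos(0.4976) = 60.16°, so the elevation is 90° − 60.16° = 29.84°.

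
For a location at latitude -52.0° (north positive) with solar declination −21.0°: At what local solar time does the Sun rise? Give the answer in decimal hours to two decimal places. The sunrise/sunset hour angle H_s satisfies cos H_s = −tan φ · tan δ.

The sunset hour angle satisfies cos H_s = −tan φ tan δ = -0.4913, giving H_s = 119.43°.
Sunrise is at 12 − H_s/15 = 12 − 7.962 = 4.038 h local solar time.

4.04 h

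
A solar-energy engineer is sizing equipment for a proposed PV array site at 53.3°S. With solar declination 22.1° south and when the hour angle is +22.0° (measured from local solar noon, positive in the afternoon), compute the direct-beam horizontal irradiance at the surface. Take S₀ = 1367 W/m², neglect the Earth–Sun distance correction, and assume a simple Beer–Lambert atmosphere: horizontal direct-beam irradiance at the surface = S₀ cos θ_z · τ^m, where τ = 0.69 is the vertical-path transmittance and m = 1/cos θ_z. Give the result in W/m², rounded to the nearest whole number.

707 W/m²

cos θ_z = sin φ sin δ + cos φ cos δ cos H = (-0.8018)(-0.3762) + (0.5976)(0.9265)(0.9272) = 0.8150.
Air mass m = 1/cos θ_z = 1/0.8150 = 1.227; τ^m = 0.69^1.227 = 0.6343.
Surface direct beam = 1367 × 0.8150 × 0.6343 = 706.68 W/m².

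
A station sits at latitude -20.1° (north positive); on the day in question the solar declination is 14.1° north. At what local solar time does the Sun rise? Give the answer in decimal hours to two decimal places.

6.35 h

The sunset hour angle satisfies cos H_s = −tan φ tan δ = 0.0919, giving H_s = 84.73°.
Sunrise is at 12 − H_s/15 = 12 − 5.649 = 6.351 h local solar time.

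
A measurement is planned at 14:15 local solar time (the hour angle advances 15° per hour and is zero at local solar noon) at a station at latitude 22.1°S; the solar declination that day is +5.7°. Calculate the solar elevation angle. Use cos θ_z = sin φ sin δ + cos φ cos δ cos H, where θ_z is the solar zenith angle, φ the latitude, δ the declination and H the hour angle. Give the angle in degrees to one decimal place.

Hour angle H = 15° × (14.25 − 12) = 33.75°.
cos θ_z = sin(-22.1°) sin(5.7°) + cos(-22.1°) cos(5.7°) cos(33.75°) = -0.0374 + 0.7666 = 0.7292.
θ_z = arccos(0.7292) = 43.18°, so the elevation is 90° − 43.18° = 46.82°.

46.8°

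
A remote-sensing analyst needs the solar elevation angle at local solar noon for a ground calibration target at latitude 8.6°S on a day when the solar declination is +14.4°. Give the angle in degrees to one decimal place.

67.0°

At local solar noon the hour angle is zero, so the elevation is 90° − |φ − δ| = 90° − |-8.6° − (14.4°)| = 90° − 23.0° = 67.0°.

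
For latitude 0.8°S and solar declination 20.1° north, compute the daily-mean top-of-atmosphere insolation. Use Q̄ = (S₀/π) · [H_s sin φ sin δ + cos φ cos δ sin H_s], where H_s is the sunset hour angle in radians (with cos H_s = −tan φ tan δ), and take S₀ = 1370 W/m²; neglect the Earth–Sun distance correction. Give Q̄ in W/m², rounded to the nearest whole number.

406 W/m²

−tan φ tan δ = −(-0.0140)(0.3659) = 0.0051; H_s = arccos(0.0051) = 89.71°. In radians, H_s = 1.5657.
H_s sin φ sin δ = 1.5657 × -0.0140 × 0.3437 = -0.0075.
cos φ cos δ sin H_s = 0.9999 × 0.9391 × 1.0000 = 0.9390.
Q̄ = (1370/π) × (-0.0075 + 0.9390) = 436.08 × 0.9315 = 406.21 W/m².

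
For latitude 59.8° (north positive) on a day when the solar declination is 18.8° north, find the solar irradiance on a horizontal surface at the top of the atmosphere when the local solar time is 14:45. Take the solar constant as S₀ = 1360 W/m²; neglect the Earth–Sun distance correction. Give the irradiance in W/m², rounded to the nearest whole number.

Hour angle H = 15° × (14.75 − 12) = 41.25°.
cos θ_z = sin φ sin δ + cos φ cos δ cos H = (0.8643)(0.3223) + (0.5030)(0.9466)(0.7518) = 0.6365.
Top-of-atmosphere irradiance = S₀ cos θ_z = 1360 × 0.6365 = 865.64 W/m².

866 W/m²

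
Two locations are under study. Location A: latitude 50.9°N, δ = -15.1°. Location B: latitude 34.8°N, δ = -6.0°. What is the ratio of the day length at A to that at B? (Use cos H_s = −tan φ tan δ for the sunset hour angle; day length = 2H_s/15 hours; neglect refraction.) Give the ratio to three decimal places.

0.823

A: H_s = arccos(−tan 50.9° · tan -15.1°) = 70.61°, so 2H_s/15 = 9.4147 h.
B: H_s = arccos(−tan 34.8° · tan -6.0°) = 85.81°, so 2H_s/15 = 11.4413 h.
Ratio A/B = 9.4147 / 11.4413 = 0.8229.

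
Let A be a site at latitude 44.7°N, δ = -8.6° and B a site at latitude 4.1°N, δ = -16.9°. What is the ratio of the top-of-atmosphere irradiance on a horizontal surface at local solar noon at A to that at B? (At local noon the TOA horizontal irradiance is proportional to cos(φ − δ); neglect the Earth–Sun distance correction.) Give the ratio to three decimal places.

0.640

A: cos θ_z = cos(44.7° − (-8.6°)) = 0.5976.
B: cos θ_z = cos(4.1° − (-16.9°)) = 0.9336.
Ratio A/B = 0.5976 / 0.9336 = 0.6401.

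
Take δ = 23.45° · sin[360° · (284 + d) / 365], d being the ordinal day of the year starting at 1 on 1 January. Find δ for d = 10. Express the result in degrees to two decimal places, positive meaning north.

360 × (284 + 10) / 365 = 289.973°; sin(289.973°) = -0.9399.
δ = 23.45 × -0.9399 = -22.041° ≈ -22.04°.

-22.04°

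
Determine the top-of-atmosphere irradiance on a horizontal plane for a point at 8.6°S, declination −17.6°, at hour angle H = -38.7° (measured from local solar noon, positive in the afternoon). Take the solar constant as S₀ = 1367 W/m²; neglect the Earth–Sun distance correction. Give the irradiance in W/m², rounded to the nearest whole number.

1067 W/m²

cos θ_z = sin(-8.6°) sin(-17.6°) + cos(-8.6°) cos(-17.6°) cos(-38.70°) = 0.0452 + 0.7355 = 0.7807.
Top-of-atmosphere irradiance = S₀ cos θ_z = 1367 × 0.7807 = 1067.22 W/m².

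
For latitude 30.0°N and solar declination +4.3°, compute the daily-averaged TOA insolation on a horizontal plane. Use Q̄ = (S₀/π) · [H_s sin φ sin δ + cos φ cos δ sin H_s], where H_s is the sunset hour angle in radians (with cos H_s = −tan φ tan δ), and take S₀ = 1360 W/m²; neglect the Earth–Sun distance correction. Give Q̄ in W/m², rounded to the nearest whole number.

The sunset hour angle satisfies cos H_s = −tan φ tan δ = -0.0434, giving H_s = 92.49°. In radians, H_s = 1.6143.
H_s sin φ sin δ = 1.6143 × 0.5000 × 0.0750 = 0.0605.
cos φ cos δ sin H_s = 0.8660 × 0.9972 × 0.9991 = 0.8628.
Q̄ = (1360/π) × (0.0605 + 0.8628) = 432.90 × 0.9233 = 399.70 W/m².

400 W/m²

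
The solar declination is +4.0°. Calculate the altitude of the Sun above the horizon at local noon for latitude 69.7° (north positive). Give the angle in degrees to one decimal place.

24.3°

At local solar noon the hour angle is zero, so the elevation is 90° − |φ − δ| = 90° − |69.7° − (4.0°)| = 90° − 65.7° = 24.3°.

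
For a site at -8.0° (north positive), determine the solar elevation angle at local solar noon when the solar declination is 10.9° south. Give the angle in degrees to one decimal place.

87.1°

At local solar noon the hour angle is zero, so the elevation is 90° − |φ − δ| = 90° − |-8.0° − (-10.9°)| = 90° − 2.9° = 87.1°.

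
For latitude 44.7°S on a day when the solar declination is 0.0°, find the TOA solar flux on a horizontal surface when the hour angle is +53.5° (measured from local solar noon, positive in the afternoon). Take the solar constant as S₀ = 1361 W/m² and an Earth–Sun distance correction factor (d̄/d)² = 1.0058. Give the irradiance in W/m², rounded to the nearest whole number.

579 W/m²

cos θ_z = sin(-44.7°) sin(0.0°) + cos(-44.7°) cos(0.0°) cos(53.50°) = 0.0000 + 0.4228 = 0.4228.
Top-of-atmosphere irradiance = S₀ (d̄/d)² cos θ_z = 1361 × 1.0058 × 0.4228 = 578.77 W/m².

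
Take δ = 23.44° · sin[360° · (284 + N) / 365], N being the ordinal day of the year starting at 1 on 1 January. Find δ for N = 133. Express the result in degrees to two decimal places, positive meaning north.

360 × (284 + 133) / 365 = 411.288°; sin(411.288°) = 0.7803.
δ = 23.44 × 0.7803 = 18.290° ≈ +18.29°.

+18.29°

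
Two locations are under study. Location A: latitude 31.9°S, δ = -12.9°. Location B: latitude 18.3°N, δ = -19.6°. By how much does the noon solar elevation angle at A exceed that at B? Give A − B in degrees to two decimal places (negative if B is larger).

A: 90° − |-31.9 − (-12.9)| = 71.00°.
B: 90° − |18.3 − (-19.6)| = 52.10°.
A − B = 71.00 − 52.10 = 18.90°.

+18.90°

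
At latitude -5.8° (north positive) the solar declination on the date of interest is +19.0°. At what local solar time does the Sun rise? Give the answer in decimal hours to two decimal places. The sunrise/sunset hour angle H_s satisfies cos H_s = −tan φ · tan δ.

6.13 h

The sunset hour angle satisfies cos H_s = −tan φ tan δ = 0.0350, giving H_s = 87.99°.
Sunrise is at 12 − H_s/15 = 12 − 5.866 = 6.134 h local solar time.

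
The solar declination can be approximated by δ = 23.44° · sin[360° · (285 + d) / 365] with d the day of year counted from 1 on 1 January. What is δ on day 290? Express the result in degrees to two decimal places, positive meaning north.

-10.69°

360 × (285 + 290) / 365 = 567.123°; sin(567.123°) = -0.4559.
δ = 23.44 × -0.4559 = -10.686° ≈ -10.69°.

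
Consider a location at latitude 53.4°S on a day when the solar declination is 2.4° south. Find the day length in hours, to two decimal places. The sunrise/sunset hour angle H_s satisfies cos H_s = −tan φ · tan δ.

The sunset hour angle satisfies cos H_s = −tan φ tan δ = -0.0564, giving H_s = 93.23°.
Day length = 2 H_s / 15° h⁻¹ = 186.46° / 15 = 12.431 h.

12.43 hours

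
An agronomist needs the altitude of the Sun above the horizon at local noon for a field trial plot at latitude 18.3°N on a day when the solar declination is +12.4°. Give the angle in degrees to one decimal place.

At local solar noon the hour angle is zero, so the elevation is 90° − |φ − δ| = 90° − |18.3° − (12.4°)| = 90° − 5.9° = 84.1°.

84.1°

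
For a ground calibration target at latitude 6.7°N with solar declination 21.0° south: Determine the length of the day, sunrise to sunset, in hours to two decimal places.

11.66 hours

cos H_s = −tan(6.7°) · tan(-21.0°) = 0.0451, so H_s = arccos(0.0451) = 87.42°.
Day length = 2 H_s / 15° h⁻¹ = 174.84° / 15 = 11.656 h.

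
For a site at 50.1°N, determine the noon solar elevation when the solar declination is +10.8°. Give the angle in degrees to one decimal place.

50.7°

At local solar noon the hour angle is zero, so the elevation is 90° − |φ − δ| = 90° − |50.1° − (10.8°)| = 90° − 39.3° = 50.7°.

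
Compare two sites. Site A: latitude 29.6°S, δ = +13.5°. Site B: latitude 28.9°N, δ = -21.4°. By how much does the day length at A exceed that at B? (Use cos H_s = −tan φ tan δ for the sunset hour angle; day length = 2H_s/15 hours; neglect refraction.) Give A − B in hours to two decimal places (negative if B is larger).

A: H_s = arccos(−tan -29.6° · tan 13.5°) = 82.16°, so 2H_s/15 = 10.9547 h.
B: H_s = arccos(−tan 28.9° · tan -21.4°) = 77.51°, so 2H_s/15 = 10.3347 h.
A − B = 10.9547 − 10.3347 = 0.6200 h.

+0.62 h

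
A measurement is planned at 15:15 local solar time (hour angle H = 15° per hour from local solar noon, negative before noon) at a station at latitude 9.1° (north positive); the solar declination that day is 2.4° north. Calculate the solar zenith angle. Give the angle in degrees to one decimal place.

Hour angle H = 15° × (15.25 − 12) = 48.75°.
cos θ_z = sin(9.1°) sin(2.4°) + cos(9.1°) cos(2.4°) cos(48.75°) = 0.0066 + 0.6505 = 0.6571.
θ_z = arccos(0.6571) = 48.92°.

48.9°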